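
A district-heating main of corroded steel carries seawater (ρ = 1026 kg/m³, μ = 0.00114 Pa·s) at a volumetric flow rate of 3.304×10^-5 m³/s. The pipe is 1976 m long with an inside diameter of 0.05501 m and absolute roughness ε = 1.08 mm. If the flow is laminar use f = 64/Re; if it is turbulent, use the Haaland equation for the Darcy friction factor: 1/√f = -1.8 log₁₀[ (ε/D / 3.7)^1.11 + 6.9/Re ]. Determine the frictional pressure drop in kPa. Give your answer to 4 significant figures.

ΔP ≈ 0.3312 kPa

Cross-sectional area A = πD²/4 = π(0.05501)²/4 = 0.002377 m²; mean velocity V = Q/A = 3.304e-05/0.002377 = 0.0139 m/s.
Reynolds number Re = ρVD/μ = 1026 · 0.0139 · 0.05501 / 0.00114 = 688.3.
Re < 2300 → laminar flow, so f = 64/Re = 64/688.3 = 0.09299 (the turbulent correlation is not needed).
Darcy-Weisbach: ΔP = f(L/D)(ρV²/2) = 0.09299·(1976/0.05501)·(1026·0.0139²/2) = 0.09299·3.592e+04·0.09914 = 331.2 Pa.
ΔP = 331.2 Pa = 0.3312 kPa.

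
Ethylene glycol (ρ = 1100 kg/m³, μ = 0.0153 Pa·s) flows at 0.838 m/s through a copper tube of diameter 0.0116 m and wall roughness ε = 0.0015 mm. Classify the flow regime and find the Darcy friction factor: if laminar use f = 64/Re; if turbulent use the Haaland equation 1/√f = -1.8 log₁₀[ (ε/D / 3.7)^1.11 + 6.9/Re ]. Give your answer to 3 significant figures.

f ≈ 0.0916

Re = ρVD/μ = 1100·0.838·0.0116/0.0153 = 698.9.
Re < 2300 → laminar, so f = 64/Re = 0.09157 (roughness is irrelevant in laminar flow).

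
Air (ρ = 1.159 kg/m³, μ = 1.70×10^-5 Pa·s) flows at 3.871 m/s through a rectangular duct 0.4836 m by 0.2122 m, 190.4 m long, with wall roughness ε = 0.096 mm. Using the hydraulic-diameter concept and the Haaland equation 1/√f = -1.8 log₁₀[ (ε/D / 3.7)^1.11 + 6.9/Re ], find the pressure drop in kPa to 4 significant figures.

ΔP ≈ 0.1126 kPa

Hydraulic diameter D_h = 4A/P = 4·(0.4836·0.2122)/(2·(0.4836+0.2122)) = 0.4105/1.392 = 0.295 m.
Re = ρVD_h/μ = 1.159·3.871·0.295/1.7e-05 = 7.785e+04.
ε/D_h = 9.6e-05/0.295 = 0.000325; Haaland gives 1/√f = -1.8 log₁₀[3.15e-05+8.86e-05] = 7.057, so f = 0.02008.
ΔP = f(L/D_h)(ρV²/2) = 0.02008·190.4/0.295·8.684 = 112.6 Pa.
ΔP = 0.1126 kPa.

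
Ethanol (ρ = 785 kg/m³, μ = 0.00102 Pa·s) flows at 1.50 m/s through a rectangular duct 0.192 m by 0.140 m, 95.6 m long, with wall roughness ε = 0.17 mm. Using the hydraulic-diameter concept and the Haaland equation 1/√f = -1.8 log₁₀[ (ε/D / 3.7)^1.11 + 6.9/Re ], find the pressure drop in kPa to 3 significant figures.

ΔP ≈ 11.0 kPa

Hydraulic diameter D_h = 4A/P = 4·(0.192·0.14)/(2·(0.192+0.14)) = 0.1075/0.664 = 0.1619 m.
Re = ρVD_h/μ = 785·1.5·0.1619/0.00102 = 1.869e+05.
ε/D_h = 0.00017/0.1619 = 0.00105; Haaland gives 1/√f = -1.8 log₁₀[0.000116+3.69e-05] = 6.87, so f = 0.02119.
ΔP = f(L/D_h)(ρV²/2) = 0.02119·95.6/0.1619·883.1 = 1.105e+04 Pa.
ΔP = 11.0 kPa.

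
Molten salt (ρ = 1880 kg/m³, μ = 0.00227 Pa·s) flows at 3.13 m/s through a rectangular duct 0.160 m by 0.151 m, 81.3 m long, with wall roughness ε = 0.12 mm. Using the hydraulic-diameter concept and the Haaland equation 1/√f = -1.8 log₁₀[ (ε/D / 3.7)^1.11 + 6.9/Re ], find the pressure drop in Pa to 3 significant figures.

Hydraulic diameter D_h = 4A/P = 4·(0.16·0.151)/(2·(0.16+0.151)) = 0.09664/0.622 = 0.1554 m.
Re = ρVD_h/μ = 1880·3.13·0.1554/0.00227 = 4.028e+05.
ε/D_h = 0.00012/0.1554 = 0.000772; Haaland gives 1/√f = -1.8 log₁₀[8.22e-05+1.71e-05] = 7.205, so f = 0.01926.
ΔP = f(L/D_h)(ρV²/2) = 0.01926·81.3/0.1554·9209 = 9.282e+04 Pa.

ΔP ≈ 92800 Pa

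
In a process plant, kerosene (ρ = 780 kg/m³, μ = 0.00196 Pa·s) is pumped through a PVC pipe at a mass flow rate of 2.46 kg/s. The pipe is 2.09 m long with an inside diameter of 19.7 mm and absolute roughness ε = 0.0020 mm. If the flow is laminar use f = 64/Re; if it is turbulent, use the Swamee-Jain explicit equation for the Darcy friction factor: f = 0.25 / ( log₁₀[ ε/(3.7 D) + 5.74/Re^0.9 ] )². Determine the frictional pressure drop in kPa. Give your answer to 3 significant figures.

ΔP ≈ 85.1 kPa

A = πD²/4 = π(0.0197)²/4 = 0.0003048 m²; mean velocity V = ṁ/(ρA) = 2.46/(780 · 0.0003048) = 10.35 m/s.
Reynolds number Re = ρVD/μ = 780 · 10.35 · 0.0197 / 0.00196 = 8.112e+04.
Re > 4000 → turbulent. Relative roughness ε/D = 2e-06/0.0197 = 0.000102. Swamee-Jain: f = 0.25/(log₁₀[0.000102/3.7 + 5.74/8.112e+04^0.9])² = 0.25/(log₁₀[2.74e-05 + 0.000219])² = 0.25/(-3.608)² = 0.0192.
Darcy-Weisbach: ΔP = f(L/D)(ρV²/2) = 0.0192·(2.09/0.0197)·(780·10.35²/2) = 0.0192·106.1·4.175e+04 = 8.507e+04 Pa.
ΔP = 8.507e+04 Pa = 85.1 kPa.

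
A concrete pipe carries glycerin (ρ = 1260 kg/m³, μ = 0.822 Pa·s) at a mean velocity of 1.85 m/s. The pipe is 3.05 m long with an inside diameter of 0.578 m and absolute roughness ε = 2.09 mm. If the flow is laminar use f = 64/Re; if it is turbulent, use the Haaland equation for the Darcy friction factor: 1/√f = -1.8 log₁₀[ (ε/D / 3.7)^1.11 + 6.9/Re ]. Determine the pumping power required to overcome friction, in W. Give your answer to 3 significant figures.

P ≈ 216 W

Reynolds number Re = ρVD/μ = 1260 · 1.85 · 0.578 / 0.822 = 1639.
Re < 2300 → laminar flow, so f = 64/Re = 64/1639 = 0.03905 (the turbulent correlation is not needed).
Darcy-Weisbach: ΔP = f(L/D)(ρV²/2) = 0.03905·(3.05/0.578)·(1260·1.85²/2) = 0.03905·5.277·2156 = 444.3 Pa.
Q = V·A = 1.85·0.2624 = 0.4854 m³/s.
Pumping power P = QΔP = 0.4854·444.3 = 215.7 W = 216 W.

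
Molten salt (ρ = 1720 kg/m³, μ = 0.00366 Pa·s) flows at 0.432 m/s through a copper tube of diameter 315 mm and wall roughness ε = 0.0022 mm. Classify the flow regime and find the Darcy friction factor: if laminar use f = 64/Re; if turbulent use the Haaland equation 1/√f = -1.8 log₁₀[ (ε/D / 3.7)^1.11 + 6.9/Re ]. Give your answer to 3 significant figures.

f ≈ 0.0196

Re = ρVD/μ = 1720·0.432·0.315/0.00366 = 6.395e+04.
Re > 4000 → turbulent. ε/D = 2.2e-06/0.315 = 6.98e-06; Haaland: 1/√f = -1.8 log₁₀[4.43e-07 + 0.000108] = 7.137, so f = 0.01963.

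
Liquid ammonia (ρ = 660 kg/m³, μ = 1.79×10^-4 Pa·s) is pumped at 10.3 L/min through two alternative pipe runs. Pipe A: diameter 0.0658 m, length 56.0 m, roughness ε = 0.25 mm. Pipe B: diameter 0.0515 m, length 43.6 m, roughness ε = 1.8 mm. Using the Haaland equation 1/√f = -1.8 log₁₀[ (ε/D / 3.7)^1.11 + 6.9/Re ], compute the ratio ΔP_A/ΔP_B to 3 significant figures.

ΔP_A/ΔP_B ≈ 0.208

Pipe A: V = Q/A = 0.0001717/0.0034 = 0.05048 m/s; Re = 1.225e+04; ε/D = 0.0038; Haaland → f = 0.03474; ΔP_A = f(L/D)(ρV²/2) = 24.86 Pa.
Pipe B: V = Q/A = 0.0001717/0.002083 = 0.08241 m/s; Re = 1.565e+04; ε/D = 0.035; Haaland → f = 0.06292; ΔP_B = f(L/D)(ρV²/2) = 119.4 Pa.
ΔP_A/ΔP_B = 24.86/119.4 = 0.208.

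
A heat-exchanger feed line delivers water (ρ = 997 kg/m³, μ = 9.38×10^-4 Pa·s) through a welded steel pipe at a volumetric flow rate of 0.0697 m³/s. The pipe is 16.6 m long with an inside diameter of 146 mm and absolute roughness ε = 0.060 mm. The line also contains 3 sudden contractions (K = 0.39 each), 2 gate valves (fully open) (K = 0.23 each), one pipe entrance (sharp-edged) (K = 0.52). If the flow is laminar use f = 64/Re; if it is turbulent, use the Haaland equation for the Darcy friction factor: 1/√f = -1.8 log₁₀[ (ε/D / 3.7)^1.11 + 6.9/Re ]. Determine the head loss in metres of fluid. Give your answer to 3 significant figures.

Cross-sectional area A = πD²/4 = π(0.146)²/4 = 0.01674 m²; mean velocity V = Q/A = 0.0697/0.01674 = 4.163 m/s.
Reynolds number Re = ρVD/μ = 997 · 4.163 · 0.146 / 0.000938 = 6.461e+05.
Re > 4000 → turbulent. Relative roughness ε/D = 6e-05/0.146 = 0.000411. Haaland: 1/√f = -1.8 log₁₀[(0.000411/3.7)^1.11 + 6.9/6.461e+05] = -1.8 log₁₀[4.08e-05 + 1.07e-05] = 7.719, so f = 0.01678.
Total minor-loss coefficient ΣK = 3·0.39 + 2·0.23 + 1·0.52 = 2.15.
ΔP = [f·L/D + ΣK]·(ρV²/2) = [0.01678·16.6/0.146 + 2.15]·(997·4.163²/2) = [1.908 + 2.15]·8641 = 3.506e+04 Pa.
Head loss h_f = ΔP/(ρg) = 3.506e+04/(997·9.81) = 3.59 m.

h_f ≈ 3.59 m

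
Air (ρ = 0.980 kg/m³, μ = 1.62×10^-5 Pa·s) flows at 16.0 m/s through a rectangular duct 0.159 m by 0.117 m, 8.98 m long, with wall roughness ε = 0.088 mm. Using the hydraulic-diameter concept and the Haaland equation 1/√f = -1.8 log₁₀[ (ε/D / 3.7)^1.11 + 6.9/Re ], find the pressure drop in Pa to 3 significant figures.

Hydraulic diameter D_h = 4A/P = 4·(0.159·0.117)/(2·(0.159+0.117)) = 0.07441/0.552 = 0.1348 m.
Re = ρVD_h/μ = 0.98·16·0.1348/1.62e-05 = 1.305e+05.
ε/D_h = 8.8e-05/0.1348 = 0.000653; Haaland gives 1/√f = -1.8 log₁₀[6.82e-05+5.29e-05] = 7.051, so f = 0.02012.
ΔP = f(L/D_h)(ρV²/2) = 0.02012·8.98/0.1348·125.4 = 168.1 Pa.

ΔP ≈ 168 Pa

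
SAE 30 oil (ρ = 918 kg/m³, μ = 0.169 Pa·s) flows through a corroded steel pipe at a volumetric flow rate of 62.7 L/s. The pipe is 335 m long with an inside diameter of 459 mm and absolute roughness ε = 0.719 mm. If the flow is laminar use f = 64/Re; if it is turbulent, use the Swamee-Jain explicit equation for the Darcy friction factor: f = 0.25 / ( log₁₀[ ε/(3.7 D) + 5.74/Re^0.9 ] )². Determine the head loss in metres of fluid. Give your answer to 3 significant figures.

Q = 62.7 L/s = 62.7/1000 = 0.0627 m³/s.
Cross-sectional area A = πD²/4 = π(0.459)²/4 = 0.1655 m²; mean velocity V = Q/A = 0.0627/0.1655 = 0.3789 m/s.
Reynolds number Re = ρVD/μ = 918 · 0.3789 · 0.459 / 0.169 = 944.8.
Re < 2300 → laminar flow, so f = 64/Re = 64/944.8 = 0.06774 (the turbulent correlation is not needed).
Darcy-Weisbach: ΔP = f(L/D)(ρV²/2) = 0.06774·(335/0.459)·(918·0.3789²/2) = 0.06774·729.8·65.9 = 3258 Pa.
Head loss h_f = ΔP/(ρg) = 3258/(918·9.81) = 0.362 m.

h_f ≈ 0.362 m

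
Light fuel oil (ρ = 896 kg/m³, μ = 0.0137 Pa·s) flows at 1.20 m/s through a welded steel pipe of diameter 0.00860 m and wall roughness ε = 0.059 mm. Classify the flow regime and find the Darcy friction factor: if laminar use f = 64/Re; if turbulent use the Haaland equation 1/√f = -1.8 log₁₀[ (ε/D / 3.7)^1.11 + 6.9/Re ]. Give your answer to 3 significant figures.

f ≈ 0.0948

Re = ρVD/μ = 896·1.2·0.0086/0.0137 = 674.9.
Re < 2300 → laminar, so f = 64/Re = 0.09482 (roughness is irrelevant in laminar flow).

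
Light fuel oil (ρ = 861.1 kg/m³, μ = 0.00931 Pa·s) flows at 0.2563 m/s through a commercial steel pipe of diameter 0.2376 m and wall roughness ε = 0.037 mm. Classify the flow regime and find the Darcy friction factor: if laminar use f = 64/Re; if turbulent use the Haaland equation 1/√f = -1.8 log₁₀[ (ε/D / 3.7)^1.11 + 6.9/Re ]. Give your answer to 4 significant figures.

Re = ρVD/μ = 861.1·0.2563·0.2376/0.00931 = 5632.
Re > 4000 → turbulent. ε/D = 3.7e-05/0.2376 = 0.000156; Haaland: 1/√f = -1.8 log₁₀[1.39e-05 + 0.00123] = 5.233, so f = 0.03652.

f ≈ 0.03652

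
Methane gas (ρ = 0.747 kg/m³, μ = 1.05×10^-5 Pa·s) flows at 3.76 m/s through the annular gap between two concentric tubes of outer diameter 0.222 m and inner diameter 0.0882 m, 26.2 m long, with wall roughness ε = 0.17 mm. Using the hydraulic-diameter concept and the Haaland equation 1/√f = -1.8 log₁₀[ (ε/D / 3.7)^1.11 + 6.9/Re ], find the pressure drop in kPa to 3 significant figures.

ΔP ≈ 0.0264 kPa

Hydraulic diameter D_h = 4A/P = D_o - D_i = 0.222 - 0.0882 = 0.1338 m.
Re = ρVD_h/μ = 0.747·3.76·0.1338/1.05e-05 = 3.579e+04.
ε/D_h = 0.00017/0.1338 = 0.00127; Haaland gives 1/√f = -1.8 log₁₀[0.000143+0.000193] = 6.254, so f = 0.02557.
ΔP = f(L/D_h)(ρV²/2) = 0.02557·26.2/0.1338·5.28 = 26.44 Pa.
ΔP = 0.0264 kPa.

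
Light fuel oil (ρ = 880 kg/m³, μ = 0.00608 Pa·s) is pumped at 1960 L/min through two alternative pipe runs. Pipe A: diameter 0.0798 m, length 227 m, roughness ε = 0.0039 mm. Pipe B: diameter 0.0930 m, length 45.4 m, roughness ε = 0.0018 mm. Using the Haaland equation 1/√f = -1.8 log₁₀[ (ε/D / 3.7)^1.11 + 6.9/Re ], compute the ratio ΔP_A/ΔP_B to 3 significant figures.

Pipe A: V = Q/A = 0.03267/0.005001 = 6.531 m/s; Re = 7.544e+04; ε/D = 4.89e-05; Haaland → f = 0.01909; ΔP_A = f(L/D)(ρV²/2) = 1.019e+06 Pa.
Pipe B: V = Q/A = 0.03267/0.006793 = 4.809 m/s; Re = 6.473e+04; ε/D = 1.94e-05; Haaland → f = 0.01962; ΔP_B = f(L/D)(ρV²/2) = 9.744e+04 Pa.
ΔP_A/ΔP_B = 1.019e+06/9.744e+04 = 10.5.

ΔP_A/ΔP_B ≈ 10.5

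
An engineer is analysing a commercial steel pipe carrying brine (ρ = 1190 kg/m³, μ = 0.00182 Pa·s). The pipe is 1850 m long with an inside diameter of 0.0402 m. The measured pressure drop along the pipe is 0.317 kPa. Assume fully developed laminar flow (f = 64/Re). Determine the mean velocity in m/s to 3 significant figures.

V ≈ 0.00475 m/s

For laminar flow, f = 64/Re with Re = ρVD/μ, so Darcy-Weisbach reduces to ΔP = 32μLV/D². Solving for V: V = ΔP·D²/(32μL) = 317·(0.0402)²/(32·0.00182·1850) = 0.004755 m/s.
Check: Re = ρVD/μ = 1190·0.004755·0.0402/0.00182 = 125 < 2300, so the laminar assumption holds.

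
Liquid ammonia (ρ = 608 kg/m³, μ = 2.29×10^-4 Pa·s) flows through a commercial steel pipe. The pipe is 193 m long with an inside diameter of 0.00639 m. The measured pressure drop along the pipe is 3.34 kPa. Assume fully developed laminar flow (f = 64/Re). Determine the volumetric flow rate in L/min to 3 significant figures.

Q ≈ 0.186 L/min

For laminar flow, f = 64/Re with Re = ρVD/μ, so Darcy-Weisbach reduces to ΔP = 32μLV/D². Solving for V: V = ΔP·D²/(32μL) = 3340·(0.00639)²/(32·0.000229·193) = 0.09643 m/s.
Check: Re = ρVD/μ = 608·0.09643·0.00639/0.000229 = 1636 < 2300, so the laminar assumption holds.
Q = V·A = 0.09643·(π/4·0.00639²) = 3.092e-06 m³/s = 0.186 L/min.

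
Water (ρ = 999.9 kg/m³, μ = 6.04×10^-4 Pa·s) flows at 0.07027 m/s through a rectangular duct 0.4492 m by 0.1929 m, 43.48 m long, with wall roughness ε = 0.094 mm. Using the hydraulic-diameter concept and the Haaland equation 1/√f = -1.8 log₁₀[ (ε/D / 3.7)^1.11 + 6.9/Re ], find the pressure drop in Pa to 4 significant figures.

Hydraulic diameter D_h = 4A/P = 4·(0.4492·0.1929)/(2·(0.4492+0.1929)) = 0.3466/1.284 = 0.2699 m.
Re = ρVD_h/μ = 999.9·0.07027·0.2699/0.000604 = 3.14e+04.
ε/D_h = 9.4e-05/0.2699 = 0.000348; Haaland gives 1/√f = -1.8 log₁₀[3.39e-05+0.00022] = 6.472, so f = 0.02387.
ΔP = f(L/D_h)(ρV²/2) = 0.02387·43.48/0.2699·2.469 = 9.494 Pa.

ΔP ≈ 9.494 Pa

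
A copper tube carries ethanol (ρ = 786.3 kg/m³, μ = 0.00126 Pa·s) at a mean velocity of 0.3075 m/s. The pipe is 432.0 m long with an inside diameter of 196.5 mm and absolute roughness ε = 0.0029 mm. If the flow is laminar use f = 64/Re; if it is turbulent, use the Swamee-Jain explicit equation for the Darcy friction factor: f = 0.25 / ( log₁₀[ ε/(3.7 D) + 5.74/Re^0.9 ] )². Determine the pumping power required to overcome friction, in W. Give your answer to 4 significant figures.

Reynolds number Re = ρVD/μ = 786.3 · 0.3075 · 0.1965 / 0.00126 = 3.771e+04.
Re > 4000 → turbulent. Relative roughness ε/D = 2.9e-06/0.1965 = 1.48e-05. Swamee-Jain: f = 0.25/(log₁₀[1.48e-05/3.7 + 5.74/3.771e+04^0.9])² = 0.25/(log₁₀[3.99e-06 + 0.000437])² = 0.25/(-3.356)² = 0.0222.
Darcy-Weisbach: ΔP = f(L/D)(ρV²/2) = 0.0222·(432/0.1965)·(786.3·0.3075²/2) = 0.0222·2198·37.17 = 1814 Pa.
Q = V·A = 0.3075·0.03033 = 0.009325 m³/s.
Pumping power P = QΔP = 0.009325·1814 = 16.918 W = 16.92 W.

P ≈ 16.92 W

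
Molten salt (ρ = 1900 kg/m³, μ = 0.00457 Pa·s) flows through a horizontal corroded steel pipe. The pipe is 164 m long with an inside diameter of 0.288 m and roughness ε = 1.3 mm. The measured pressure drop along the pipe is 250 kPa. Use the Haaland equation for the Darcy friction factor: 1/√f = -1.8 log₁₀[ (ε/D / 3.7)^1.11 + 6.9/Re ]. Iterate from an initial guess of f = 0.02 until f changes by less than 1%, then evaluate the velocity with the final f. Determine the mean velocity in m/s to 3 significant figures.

Rearranging Darcy-Weisbach: V = √(2·ΔP·D/(f·L·ρ)). With ε/D = 0.0013/0.288 = 0.00451, iterate starting from f = 0.02:
  f = 0.02 → V = √(2·2.5e+05·0.288/(0.02·164·1900)) = 4.807 m/s; Re = ρVD/μ = 5.756e+05; f → 0.02967
  f = 0.02967 → V = 3.947 m/s; Re = 4.726e+05; f → 0.0297
Converged (Δf/f < 1%). With the final f = 0.0297: V = √(2·2.5e+05·0.288/(0.0297·164·1900)) = 3.944 m/s.

V ≈ 3.94 m/s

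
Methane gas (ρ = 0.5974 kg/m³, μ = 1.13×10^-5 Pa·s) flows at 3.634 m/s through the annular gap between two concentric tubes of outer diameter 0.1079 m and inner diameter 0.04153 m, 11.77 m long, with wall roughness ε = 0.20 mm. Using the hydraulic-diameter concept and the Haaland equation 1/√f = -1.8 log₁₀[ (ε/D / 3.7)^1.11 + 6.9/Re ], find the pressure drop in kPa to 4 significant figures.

Hydraulic diameter D_h = 4A/P = D_o - D_i = 0.1079 - 0.04153 = 0.06637 m.
Re = ρVD_h/μ = 0.5974·3.634·0.06637/1.13e-05 = 1.275e+04.
ε/D_h = 0.0002/0.06637 = 0.00301; Haaland gives 1/√f = -1.8 log₁₀[0.000372+0.000541] = 5.471, so f = 0.03341.
ΔP = f(L/D_h)(ρV²/2) = 0.03341·11.77/0.06637·3.945 = 23.37 Pa.
ΔP = 0.02337 kPa.

ΔP ≈ 0.02337 kPa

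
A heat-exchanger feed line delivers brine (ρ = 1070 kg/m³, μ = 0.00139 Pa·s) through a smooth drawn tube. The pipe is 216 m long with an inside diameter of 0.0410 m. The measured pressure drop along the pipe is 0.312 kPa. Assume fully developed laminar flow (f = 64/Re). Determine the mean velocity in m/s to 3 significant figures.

For laminar flow, f = 64/Re with Re = ρVD/μ, so Darcy-Weisbach reduces to ΔP = 32μLV/D². Solving for V: V = ΔP·D²/(32μL) = 312·(0.041)²/(32·0.00139·216) = 0.05459 m/s.
Check: Re = ρVD/μ = 1070·0.05459·0.041/0.00139 = 1723 < 2300, so the laminar assumption holds.

V ≈ 0.0546 m/s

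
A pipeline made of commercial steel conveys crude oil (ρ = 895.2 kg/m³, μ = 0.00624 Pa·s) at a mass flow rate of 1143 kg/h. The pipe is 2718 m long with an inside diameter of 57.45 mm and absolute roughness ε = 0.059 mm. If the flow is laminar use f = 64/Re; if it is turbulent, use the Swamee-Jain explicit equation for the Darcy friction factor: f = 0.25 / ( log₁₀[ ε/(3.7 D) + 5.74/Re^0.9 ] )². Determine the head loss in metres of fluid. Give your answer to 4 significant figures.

ṁ = 1143 kg/h = 1143/3600 = 0.3175 kg/s.
A = πD²/4 = π(0.05745)²/4 = 0.002592 m²; mean velocity V = ṁ/(ρA) = 0.3175/(895.2 · 0.002592) = 0.1368 m/s.
Reynolds number Re = ρVD/μ = 895.2 · 0.1368 · 0.05745 / 0.00624 = 1128.
Re < 2300 → laminar flow, so f = 64/Re = 64/1128 = 0.05675 (the turbulent correlation is not needed).
Darcy-Weisbach: ΔP = f(L/D)(ρV²/2) = 0.05675·(2718/0.05745)·(895.2·0.1368²/2) = 0.05675·4.731e+04·8.379 = 2.25e+04 Pa.
Head loss h_f = ΔP/(ρg) = 2.25e+04/(895.2·9.81) = 2.562 m.

h_f ≈ 2.562 m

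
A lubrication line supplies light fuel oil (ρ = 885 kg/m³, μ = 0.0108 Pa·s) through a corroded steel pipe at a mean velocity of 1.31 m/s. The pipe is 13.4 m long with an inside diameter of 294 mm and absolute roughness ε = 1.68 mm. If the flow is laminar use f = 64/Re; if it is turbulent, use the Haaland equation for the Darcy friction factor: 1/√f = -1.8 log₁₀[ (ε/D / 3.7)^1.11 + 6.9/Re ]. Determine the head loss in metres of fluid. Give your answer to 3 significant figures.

h_f ≈ 0.136 m

Reynolds number Re = ρVD/μ = 885 · 1.31 · 0.294 / 0.0108 = 3.156e+04.
Re > 4000 → turbulent. Relative roughness ε/D = 0.00168/0.294 = 0.00571. Haaland: 1/√f = -1.8 log₁₀[(0.00571/3.7)^1.11 + 6.9/3.156e+04] = -1.8 log₁₀[0.000758 + 0.000219] = 5.419, so f = 0.03406.
Darcy-Weisbach: ΔP = f(L/D)(ρV²/2) = 0.03406·(13.4/0.294)·(885·1.31²/2) = 0.03406·45.58·759.4 = 1179 Pa.
Head loss h_f = ΔP/(ρg) = 1179/(885·9.81) = 0.136 m.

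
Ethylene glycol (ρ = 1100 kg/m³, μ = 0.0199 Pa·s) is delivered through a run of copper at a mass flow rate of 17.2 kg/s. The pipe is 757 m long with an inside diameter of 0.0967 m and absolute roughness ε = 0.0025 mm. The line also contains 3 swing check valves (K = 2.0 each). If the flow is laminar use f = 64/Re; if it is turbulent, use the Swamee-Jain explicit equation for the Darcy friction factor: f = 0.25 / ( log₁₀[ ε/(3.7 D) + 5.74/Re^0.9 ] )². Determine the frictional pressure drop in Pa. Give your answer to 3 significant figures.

A = πD²/4 = π(0.0967)²/4 = 0.007344 m²; mean velocity V = ṁ/(ρA) = 17.2/(1100 · 0.007344) = 2.129 m/s.
Reynolds number Re = ρVD/μ = 1100 · 2.129 · 0.0967 / 0.0199 = 1.138e+04.
Re > 4000 → turbulent. Relative roughness ε/D = 2.5e-06/0.0967 = 2.59e-05. Swamee-Jain: f = 0.25/(log₁₀[2.59e-05/3.7 + 5.74/1.138e+04^0.9])² = 0.25/(log₁₀[6.99e-06 + 0.00128])² = 0.25/(-2.889)² = 0.02995.
Total minor-loss coefficient ΣK = 3·2 = 6.
ΔP = [f·L/D + ΣK]·(ρV²/2) = [0.02995·757/0.0967 + 6]·(1100·2.129²/2) = [234.4 + 6]·2493 = 5.995e+05 Pa.

ΔP ≈ 599000 Pa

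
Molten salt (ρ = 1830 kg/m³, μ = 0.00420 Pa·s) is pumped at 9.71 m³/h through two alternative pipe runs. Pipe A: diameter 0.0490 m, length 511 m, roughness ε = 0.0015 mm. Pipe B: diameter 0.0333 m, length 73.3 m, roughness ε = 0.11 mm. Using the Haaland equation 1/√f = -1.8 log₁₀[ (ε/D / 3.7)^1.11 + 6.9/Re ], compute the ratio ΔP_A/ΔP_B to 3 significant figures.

ΔP_A/ΔP_B ≈ 0.804

Pipe A: V = Q/A = 0.002697/0.001886 = 1.43 m/s; Re = 3.054e+04; ε/D = 3.06e-05; Haaland → f = 0.02327; ΔP_A = f(L/D)(ρV²/2) = 4.543e+05 Pa.
Pipe B: V = Q/A = 0.002697/0.0008709 = 3.097 m/s; Re = 4.493e+04; ε/D = 0.0033; Haaland → f = 0.02927; ΔP_B = f(L/D)(ρV²/2) = 5.654e+05 Pa.
ΔP_A/ΔP_B = 4.543e+05/5.654e+05 = 0.804.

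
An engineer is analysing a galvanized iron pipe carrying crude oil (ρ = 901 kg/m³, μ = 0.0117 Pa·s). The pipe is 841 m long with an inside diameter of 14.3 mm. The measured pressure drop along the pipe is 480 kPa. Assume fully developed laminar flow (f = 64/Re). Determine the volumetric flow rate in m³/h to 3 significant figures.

For laminar flow, f = 64/Re with Re = ρVD/μ, so Darcy-Weisbach reduces to ΔP = 32μLV/D². Solving for V: V = ΔP·D²/(32μL) = 4.8e+05·(0.0143)²/(32·0.0117·841) = 0.3117 m/s.
Check: Re = ρVD/μ = 901·0.3117·0.0143/0.0117 = 343.3 < 2300, so the laminar assumption holds.
Q = V·A = 0.3117·(π/4·0.0143²) = 5.007e-05 m³/s = 0.180 m³/h.

Q ≈ 0.180 m³/h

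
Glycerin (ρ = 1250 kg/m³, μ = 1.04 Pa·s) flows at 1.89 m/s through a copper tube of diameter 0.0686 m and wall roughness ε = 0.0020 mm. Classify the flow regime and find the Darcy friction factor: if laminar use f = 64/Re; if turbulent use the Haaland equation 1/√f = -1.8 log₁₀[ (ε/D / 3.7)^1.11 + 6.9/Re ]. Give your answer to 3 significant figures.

Re = ρVD/μ = 1250·1.89·0.0686/1.04 = 155.8.
Re < 2300 → laminar, so f = 64/Re = 0.4107 (roughness is irrelevant in laminar flow).

f ≈ 0.411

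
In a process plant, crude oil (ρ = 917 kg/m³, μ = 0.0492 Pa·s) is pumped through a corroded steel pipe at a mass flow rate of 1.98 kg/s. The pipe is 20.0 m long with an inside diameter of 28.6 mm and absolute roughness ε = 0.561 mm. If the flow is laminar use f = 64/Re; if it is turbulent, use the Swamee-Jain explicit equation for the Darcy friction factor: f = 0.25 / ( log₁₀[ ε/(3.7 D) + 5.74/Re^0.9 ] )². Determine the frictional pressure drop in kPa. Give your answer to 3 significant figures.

A = πD²/4 = π(0.0286)²/4 = 0.0006424 m²; mean velocity V = ṁ/(ρA) = 1.98/(917 · 0.0006424) = 3.361 m/s.
Reynolds number Re = ρVD/μ = 917 · 3.361 · 0.0286 / 0.0492 = 1792.
Re < 2300 → laminar flow, so f = 64/Re = 64/1792 = 0.03572 (the turbulent correlation is not needed).
Darcy-Weisbach: ΔP = f(L/D)(ρV²/2) = 0.03572·(20/0.0286)·(917·3.361²/2) = 0.03572·699.3·5179 = 1.294e+05 Pa.
ΔP = 1.294e+05 Pa = 129 kPa.

ΔP ≈ 129 kPa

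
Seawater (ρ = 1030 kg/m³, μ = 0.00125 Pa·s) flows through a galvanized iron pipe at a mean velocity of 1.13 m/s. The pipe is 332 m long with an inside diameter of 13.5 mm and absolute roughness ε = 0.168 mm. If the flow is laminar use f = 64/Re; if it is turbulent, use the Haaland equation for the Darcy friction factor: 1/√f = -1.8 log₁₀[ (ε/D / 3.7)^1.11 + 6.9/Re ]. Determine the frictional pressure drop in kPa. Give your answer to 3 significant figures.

ΔP ≈ 722 kPa

Reynolds number Re = ρVD/μ = 1030 · 1.13 · 0.0135 / 0.00125 = 1.257e+04.
Re > 4000 → turbulent. Relative roughness ε/D = 0.000168/0.0135 = 0.0124. Haaland: 1/√f = -1.8 log₁₀[(0.0124/3.7)^1.11 + 6.9/1.257e+04] = -1.8 log₁₀[0.0018 + 0.000549] = 4.733, so f = 0.04464.
Darcy-Weisbach: ΔP = f(L/D)(ρV²/2) = 0.04464·(332/0.0135)·(1030·1.13²/2) = 0.04464·2.459e+04·657.6 = 7.219e+05 Pa.
ΔP = 7.219e+05 Pa = 722 kPa.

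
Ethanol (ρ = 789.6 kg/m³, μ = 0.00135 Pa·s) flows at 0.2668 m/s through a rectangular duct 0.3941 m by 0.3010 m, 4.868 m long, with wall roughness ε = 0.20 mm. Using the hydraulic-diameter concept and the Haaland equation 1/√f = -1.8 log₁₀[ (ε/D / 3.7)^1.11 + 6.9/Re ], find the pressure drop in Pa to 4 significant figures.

ΔP ≈ 8.934 Pa

Hydraulic diameter D_h = 4A/P = 4·(0.3941·0.301)/(2·(0.3941+0.301)) = 0.4745/1.39 = 0.3413 m.
Re = ρVD_h/μ = 789.6·0.2668·0.3413/0.00135 = 5.326e+04.
ε/D_h = 0.0002/0.3413 = 0.000586; Haaland gives 1/√f = -1.8 log₁₀[6.05e-05+0.00013] = 6.698, so f = 0.02229.
ΔP = f(L/D_h)(ρV²/2) = 0.02229·4.868/0.3413·28.1 = 8.934 Pa.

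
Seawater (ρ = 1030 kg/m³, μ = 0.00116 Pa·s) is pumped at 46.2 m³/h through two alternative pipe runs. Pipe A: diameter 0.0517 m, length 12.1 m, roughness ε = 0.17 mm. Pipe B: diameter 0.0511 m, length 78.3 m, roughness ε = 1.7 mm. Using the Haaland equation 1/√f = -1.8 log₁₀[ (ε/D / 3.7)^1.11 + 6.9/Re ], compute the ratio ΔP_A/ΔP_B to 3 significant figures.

Pipe A: V = Q/A = 0.01283/0.002099 = 6.113 m/s; Re = 2.806e+05; ε/D = 0.00329; Haaland → f = 0.02731; ΔP_A = f(L/D)(ρV²/2) = 1.23e+05 Pa.
Pipe B: V = Q/A = 0.01283/0.002051 = 6.258 m/s; Re = 2.839e+05; ε/D = 0.0333; Haaland → f = 0.05993; ΔP_B = f(L/D)(ρV²/2) = 1.852e+06 Pa.
ΔP_A/ΔP_B = 1.23e+05/1.852e+06 = 0.0664.

ΔP_A/ΔP_B ≈ 0.0664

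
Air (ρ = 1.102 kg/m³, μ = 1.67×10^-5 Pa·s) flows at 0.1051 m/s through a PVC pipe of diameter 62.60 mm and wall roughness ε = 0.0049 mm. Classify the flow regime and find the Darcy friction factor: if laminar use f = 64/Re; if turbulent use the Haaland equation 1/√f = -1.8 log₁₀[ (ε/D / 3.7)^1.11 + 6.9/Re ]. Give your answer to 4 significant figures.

Re = ρVD/μ = 1.102·0.1051·0.0626/1.67e-05 = 434.2.
Re < 2300 → laminar, so f = 64/Re = 0.1474 (roughness is irrelevant in laminar flow).

f ≈ 0.1474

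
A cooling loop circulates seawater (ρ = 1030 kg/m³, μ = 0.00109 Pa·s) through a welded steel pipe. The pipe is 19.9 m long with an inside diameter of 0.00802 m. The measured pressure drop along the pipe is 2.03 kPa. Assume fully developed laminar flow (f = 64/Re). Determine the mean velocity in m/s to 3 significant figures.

V ≈ 0.188 m/s

For laminar flow, f = 64/Re with Re = ρVD/μ, so Darcy-Weisbach reduces to ΔP = 32μLV/D². Solving for V: V = ΔP·D²/(32μL) = 2030·(0.00802)²/(32·0.00109·19.9) = 0.1881 m/s.
Check: Re = ρVD/μ = 1030·0.1881·0.00802/0.00109 = 1426 < 2300, so the laminar assumption holds.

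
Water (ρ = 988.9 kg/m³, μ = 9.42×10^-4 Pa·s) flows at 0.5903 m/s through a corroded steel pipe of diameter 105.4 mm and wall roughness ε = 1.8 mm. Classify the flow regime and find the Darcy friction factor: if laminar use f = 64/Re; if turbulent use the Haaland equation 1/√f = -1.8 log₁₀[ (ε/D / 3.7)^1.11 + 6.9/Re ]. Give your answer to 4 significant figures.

Re = ρVD/μ = 988.9·0.5903·0.1054/0.000942 = 6.532e+04.
Re > 4000 → turbulent. ε/D = 0.0018/0.1054 = 0.0171; Haaland: 1/√f = -1.8 log₁₀[0.00255 + 0.000106] = 4.635, so f = 0.04654.

f ≈ 0.04654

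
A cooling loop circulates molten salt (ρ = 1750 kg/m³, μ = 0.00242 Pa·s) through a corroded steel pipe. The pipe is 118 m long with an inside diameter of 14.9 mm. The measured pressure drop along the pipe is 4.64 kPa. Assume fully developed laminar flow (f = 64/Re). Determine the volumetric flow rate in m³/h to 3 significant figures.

Q ≈ 0.0708 m³/h

For laminar flow, f = 64/Re with Re = ρVD/μ, so Darcy-Weisbach reduces to ΔP = 32μLV/D². Solving for V: V = ΔP·D²/(32μL) = 4640·(0.0149)²/(32·0.00242·118) = 0.1127 m/s.
Check: Re = ρVD/μ = 1750·0.1127·0.0149/0.00242 = 1215 < 2300, so the laminar assumption holds.
Q = V·A = 0.1127·(π/4·0.0149²) = 1.966e-05 m³/s = 0.0708 m³/h.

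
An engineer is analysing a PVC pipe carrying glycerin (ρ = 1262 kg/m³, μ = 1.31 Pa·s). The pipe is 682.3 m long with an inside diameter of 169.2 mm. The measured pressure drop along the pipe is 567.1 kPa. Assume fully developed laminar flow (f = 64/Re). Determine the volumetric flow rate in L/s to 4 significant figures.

For laminar flow, f = 64/Re with Re = ρVD/μ, so Darcy-Weisbach reduces to ΔP = 32μLV/D². Solving for V: V = ΔP·D²/(32μL) = 5.671e+05·(0.1692)²/(32·1.31·682.3) = 0.5676 m/s.
Check: Re = ρVD/μ = 1262·0.5676·0.1692/1.31 = 92.52 < 2300, so the laminar assumption holds.
Q = V·A = 0.5676·(π/4·0.1692²) = 0.01276 m³/s = 12.76 L/s.

Q ≈ 12.76 L/s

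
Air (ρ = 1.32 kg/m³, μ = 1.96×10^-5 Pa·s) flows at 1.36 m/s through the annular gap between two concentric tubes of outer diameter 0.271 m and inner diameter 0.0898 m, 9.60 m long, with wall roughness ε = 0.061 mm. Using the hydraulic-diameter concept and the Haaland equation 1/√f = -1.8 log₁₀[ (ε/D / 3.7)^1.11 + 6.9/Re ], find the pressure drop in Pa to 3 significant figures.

Hydraulic diameter D_h = 4A/P = D_o - D_i = 0.271 - 0.0898 = 0.1812 m.
Re = ρVD_h/μ = 1.32·1.36·0.1812/1.96e-05 = 1.66e+04.
ε/D_h = 6.1e-05/0.1812 = 0.000337; Haaland gives 1/√f = -1.8 log₁₀[3.27e-05+0.000416] = 6.027, so f = 0.02753.
ΔP = f(L/D_h)(ρV²/2) = 0.02753·9.6/0.1812·1.221 = 1.781 Pa.

ΔP ≈ 1.78 Pa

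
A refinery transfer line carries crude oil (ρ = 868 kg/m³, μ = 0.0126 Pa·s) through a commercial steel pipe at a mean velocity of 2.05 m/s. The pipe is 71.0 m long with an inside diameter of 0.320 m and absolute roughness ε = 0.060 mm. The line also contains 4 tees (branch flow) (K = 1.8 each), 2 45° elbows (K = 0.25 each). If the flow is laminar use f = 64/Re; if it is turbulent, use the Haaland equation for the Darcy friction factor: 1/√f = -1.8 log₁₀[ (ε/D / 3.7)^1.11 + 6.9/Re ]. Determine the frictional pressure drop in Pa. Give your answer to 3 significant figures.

ΔP ≈ 22800 Pa

Reynolds number Re = ρVD/μ = 868 · 2.05 · 0.32 / 0.0126 = 4.519e+04.
Re > 4000 → turbulent. Relative roughness ε/D = 6e-05/0.32 = 0.000187. Haaland: 1/√f = -1.8 log₁₀[(0.000187/3.7)^1.11 + 6.9/4.519e+04] = -1.8 log₁₀[1.71e-05 + 0.000153] = 6.786, so f = 0.02171.
Total minor-loss coefficient ΣK = 4·1.8 + 2·0.25 = 7.7.
ΔP = [f·L/D + ΣK]·(ρV²/2) = [0.02171·71/0.32 + 7.7]·(868·2.05²/2) = [4.818 + 7.7]·1824 = 2.283e+04 Pa.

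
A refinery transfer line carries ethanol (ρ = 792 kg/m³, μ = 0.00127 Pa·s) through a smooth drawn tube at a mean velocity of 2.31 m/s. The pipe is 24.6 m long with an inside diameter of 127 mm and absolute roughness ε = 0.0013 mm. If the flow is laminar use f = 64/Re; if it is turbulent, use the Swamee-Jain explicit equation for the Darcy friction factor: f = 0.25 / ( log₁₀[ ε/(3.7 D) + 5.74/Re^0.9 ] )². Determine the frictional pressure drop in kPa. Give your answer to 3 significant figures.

ΔP ≈ 6.51 kPa

Reynolds number Re = ρVD/μ = 792 · 2.31 · 0.127 / 0.00127 = 1.83e+05.
Re > 4000 → turbulent. Relative roughness ε/D = 1.3e-06/0.127 = 1.02e-05. Swamee-Jain: f = 0.25/(log₁₀[1.02e-05/3.7 + 5.74/1.83e+05^0.9])² = 0.25/(log₁₀[2.77e-06 + 0.000105])² = 0.25/(-3.966)² = 0.01589.
Darcy-Weisbach: ΔP = f(L/D)(ρV²/2) = 0.01589·(24.6/0.127)·(792·2.31²/2) = 0.01589·193.7·2113 = 6506 Pa.
ΔP = 6506 Pa = 6.51 kPa.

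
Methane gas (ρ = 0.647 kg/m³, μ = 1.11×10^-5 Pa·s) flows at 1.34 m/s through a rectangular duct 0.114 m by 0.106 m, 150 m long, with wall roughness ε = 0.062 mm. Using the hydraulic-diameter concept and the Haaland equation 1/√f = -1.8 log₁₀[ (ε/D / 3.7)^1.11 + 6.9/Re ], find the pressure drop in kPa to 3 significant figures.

Hydraulic diameter D_h = 4A/P = 4·(0.114·0.106)/(2·(0.114+0.106)) = 0.04834/0.44 = 0.1099 m.
Re = ρVD_h/μ = 0.647·1.34·0.1099/1.11e-05 = 8580.
ε/D_h = 6.2e-05/0.1099 = 0.000564; Haaland gives 1/√f = -1.8 log₁₀[5.8e-05+0.000804] = 5.516, so f = 0.03287.
ΔP = f(L/D_h)(ρV²/2) = 0.03287·150/0.1099·0.5809 = 26.07 Pa.
ΔP = 0.0261 kPa.

ΔP ≈ 0.0261 kPa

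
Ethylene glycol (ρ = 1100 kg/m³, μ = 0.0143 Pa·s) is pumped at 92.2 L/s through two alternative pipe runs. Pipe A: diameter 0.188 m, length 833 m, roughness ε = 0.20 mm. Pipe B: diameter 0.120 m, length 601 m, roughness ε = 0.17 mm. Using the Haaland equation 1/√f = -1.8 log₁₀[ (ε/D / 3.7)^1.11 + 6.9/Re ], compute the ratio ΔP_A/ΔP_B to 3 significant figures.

ΔP_A/ΔP_B ≈ 0.148

Pipe A: V = Q/A = 0.0922/0.02776 = 3.321 m/s; Re = 4.803e+04; ε/D = 0.00106; Haaland → f = 0.02403; ΔP_A = f(L/D)(ρV²/2) = 6.462e+05 Pa.
Pipe B: V = Q/A = 0.0922/0.01131 = 8.152 m/s; Re = 7.525e+04; ε/D = 0.00142; Haaland → f = 0.02385; ΔP_B = f(L/D)(ρV²/2) = 4.367e+06 Pa.
ΔP_A/ΔP_B = 6.462e+05/4.367e+06 = 0.148.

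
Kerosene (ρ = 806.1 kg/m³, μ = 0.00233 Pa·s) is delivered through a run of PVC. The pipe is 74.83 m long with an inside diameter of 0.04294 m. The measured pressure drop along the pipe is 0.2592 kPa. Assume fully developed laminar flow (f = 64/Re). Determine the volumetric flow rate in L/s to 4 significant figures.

Q ≈ 0.1240 L/s

For laminar flow, f = 64/Re with Re = ρVD/μ, so Darcy-Weisbach reduces to ΔP = 32μLV/D². Solving for V: V = ΔP·D²/(32μL) = 259.2·(0.04294)²/(32·0.00233·74.83) = 0.08566 m/s.
Check: Re = ρVD/μ = 806.1·0.08566·0.04294/0.00233 = 1273 < 2300, so the laminar assumption holds.
Q = V·A = 0.08566·(π/4·0.04294²) = 0.000124 m³/s = 0.1240 L/s.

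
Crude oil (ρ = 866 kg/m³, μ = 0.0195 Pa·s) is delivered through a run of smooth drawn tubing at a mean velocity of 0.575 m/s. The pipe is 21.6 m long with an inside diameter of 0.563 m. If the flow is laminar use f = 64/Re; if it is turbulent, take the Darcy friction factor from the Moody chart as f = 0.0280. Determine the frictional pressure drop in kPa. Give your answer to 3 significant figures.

Reynolds number Re = ρVD/μ = 866 · 0.575 · 0.563 / 0.0195 = 1.438e+04.
Re > 4000 → turbulent; use the Moody-chart value f = 0.0280.
Darcy-Weisbach: ΔP = f(L/D)(ρV²/2) = 0.028·(21.6/0.563)·(866·0.575²/2) = 0.028·38.37·143.2 = 153.8 Pa.
ΔP = 153.8 Pa = 0.154 kPa.

ΔP ≈ 0.154 kPa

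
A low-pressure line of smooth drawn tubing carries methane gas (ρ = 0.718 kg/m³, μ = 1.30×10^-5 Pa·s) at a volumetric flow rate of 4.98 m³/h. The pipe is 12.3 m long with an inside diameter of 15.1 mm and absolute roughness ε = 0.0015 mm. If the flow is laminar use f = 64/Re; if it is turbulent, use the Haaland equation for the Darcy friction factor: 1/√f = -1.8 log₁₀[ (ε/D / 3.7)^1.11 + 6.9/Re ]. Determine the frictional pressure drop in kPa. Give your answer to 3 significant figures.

ΔP ≈ 0.612 kPa

Q = 4.98 m³/h = 4.98/3600 = 0.001383 m³/s.
Cross-sectional area A = πD²/4 = π(0.0151)²/4 = 0.0001791 m²; mean velocity V = Q/A = 0.001383/0.0001791 = 7.725 m/s.
Reynolds number Re = ρVD/μ = 0.718 · 7.725 · 0.0151 / 1.3e-05 = 6442.
Re > 4000 → turbulent. Relative roughness ε/D = 1.5e-06/0.0151 = 9.93e-05. Haaland: 1/√f = -1.8 log₁₀[(9.93e-05/3.7)^1.11 + 6.9/6442] = -1.8 log₁₀[8.44e-06 + 0.00107] = 5.34, so f = 0.03507.
Darcy-Weisbach: ΔP = f(L/D)(ρV²/2) = 0.03507·(12.3/0.0151)·(0.718·7.725²/2) = 0.03507·814.6·21.42 = 611.9 Pa.
ΔP = 611.9 Pa = 0.612 kPa.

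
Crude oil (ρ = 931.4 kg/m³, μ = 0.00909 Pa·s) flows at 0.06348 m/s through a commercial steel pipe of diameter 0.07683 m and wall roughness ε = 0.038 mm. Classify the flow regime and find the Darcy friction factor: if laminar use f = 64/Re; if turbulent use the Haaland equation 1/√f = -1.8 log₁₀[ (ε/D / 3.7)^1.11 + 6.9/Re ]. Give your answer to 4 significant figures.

Re = ρVD/μ = 931.4·0.06348·0.07683/0.00909 = 499.7.
Re < 2300 → laminar, so f = 64/Re = 0.1281 (roughness is irrelevant in laminar flow).

f ≈ 0.1281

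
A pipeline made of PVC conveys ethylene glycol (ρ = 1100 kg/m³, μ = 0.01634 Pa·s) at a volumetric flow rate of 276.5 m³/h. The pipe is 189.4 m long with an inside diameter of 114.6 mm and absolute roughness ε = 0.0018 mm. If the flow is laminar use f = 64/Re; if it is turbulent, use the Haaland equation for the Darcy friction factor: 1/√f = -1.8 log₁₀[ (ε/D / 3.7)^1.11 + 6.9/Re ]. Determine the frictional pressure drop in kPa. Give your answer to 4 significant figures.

ΔP ≈ 1014 kPa

Q = 276.5 m³/h = 276.5/3600 = 0.07681 m³/s.
Cross-sectional area A = πD²/4 = π(0.1146)²/4 = 0.01031 m²; mean velocity V = Q/A = 0.07681/0.01031 = 7.446 m/s.
Reynolds number Re = ρVD/μ = 1100 · 7.446 · 0.1146 / 0.0163 = 5.745e+04.
Re > 4000 → turbulent. Relative roughness ε/D = 1.8e-06/0.1146 = 1.57e-05. Haaland: 1/√f = -1.8 log₁₀[(1.57e-05/3.7)^1.11 + 6.9/5.745e+04] = -1.8 log₁₀[1.09e-06 + 0.00012] = 7.05, so f = 0.02012.
Darcy-Weisbach: ΔP = f(L/D)(ρV²/2) = 0.02012·(189.4/0.1146)·(1100·7.446²/2) = 0.02012·1653·3.05e+04 = 1.014e+06 Pa.
ΔP = 1.014e+06 Pa = 1014 kPa.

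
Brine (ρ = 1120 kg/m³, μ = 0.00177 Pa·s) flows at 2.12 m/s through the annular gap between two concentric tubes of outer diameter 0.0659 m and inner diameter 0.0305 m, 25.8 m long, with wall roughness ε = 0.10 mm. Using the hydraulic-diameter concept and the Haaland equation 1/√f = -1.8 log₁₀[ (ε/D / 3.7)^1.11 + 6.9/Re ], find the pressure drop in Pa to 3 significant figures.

Hydraulic diameter D_h = 4A/P = D_o - D_i = 0.0659 - 0.0305 = 0.0354 m.
Re = ρVD_h/μ = 1120·2.12·0.0354/0.00177 = 4.749e+04.
ε/D_h = 0.0001/0.0354 = 0.00282; Haaland gives 1/√f = -1.8 log₁₀[0.000347+0.000145] = 5.955, so f = 0.0282.
ΔP = f(L/D_h)(ρV²/2) = 0.0282·25.8/0.0354·2517 = 5.173e+04 Pa.

ΔP ≈ 51700 Pa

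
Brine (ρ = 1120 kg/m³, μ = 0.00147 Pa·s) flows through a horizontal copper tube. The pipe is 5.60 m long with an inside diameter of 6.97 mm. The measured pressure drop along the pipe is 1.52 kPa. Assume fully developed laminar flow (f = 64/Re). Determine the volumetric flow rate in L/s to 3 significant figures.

For laminar flow, f = 64/Re with Re = ρVD/μ, so Darcy-Weisbach reduces to ΔP = 32μLV/D². Solving for V: V = ΔP·D²/(32μL) = 1520·(0.00697)²/(32·0.00147·5.6) = 0.2803 m/s.
Check: Re = ρVD/μ = 1120·0.2803·0.00697/0.00147 = 1489 < 2300, so the laminar assumption holds.
Q = V·A = 0.2803·(π/4·0.00697²) = 1.07e-05 m³/s = 0.0107 L/s.

Q ≈ 0.0107 L/s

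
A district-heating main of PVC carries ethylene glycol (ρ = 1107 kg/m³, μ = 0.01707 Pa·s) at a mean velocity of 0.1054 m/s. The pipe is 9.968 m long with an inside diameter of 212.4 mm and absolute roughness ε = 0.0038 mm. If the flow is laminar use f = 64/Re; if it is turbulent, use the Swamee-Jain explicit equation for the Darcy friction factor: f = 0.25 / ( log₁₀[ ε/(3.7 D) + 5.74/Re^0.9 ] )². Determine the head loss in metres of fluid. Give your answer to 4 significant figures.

Reynolds number Re = ρVD/μ = 1107 · 0.1054 · 0.2124 / 0.0171 = 1452.
Re < 2300 → laminar flow, so f = 64/Re = 64/1452 = 0.04408 (the turbulent correlation is not needed).
Darcy-Weisbach: ΔP = f(L/D)(ρV²/2) = 0.04408·(9.968/0.2124)·(1107·0.1054²/2) = 0.04408·46.93·6.149 = 12.72 Pa.
Head loss h_f = ΔP/(ρg) = 12.72/(1107·9.81) = 0.001171 m.

h_f ≈ 0.001171 m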